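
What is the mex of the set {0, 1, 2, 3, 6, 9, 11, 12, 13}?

4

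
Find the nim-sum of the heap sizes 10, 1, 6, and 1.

12

Write each in binary and XOR column by column:
  1010  (10)
  0001  (1)
  0110  (6)
  0001  (1)
  ----
  1100  (12)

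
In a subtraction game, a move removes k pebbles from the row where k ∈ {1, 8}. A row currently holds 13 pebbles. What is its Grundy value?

0

Compute g(0), g(1), … for moves {1, 8}:
k:     0  1  2  3  4  5  6  7  8  9 10 11 12 13
g(k):  0  1  0  1  0  1  0  1  2  0  1  0  1  0
So g(13) = 0.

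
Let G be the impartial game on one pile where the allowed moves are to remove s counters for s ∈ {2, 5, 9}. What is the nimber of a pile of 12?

2

Grundy values for subtraction set {2, 5, 9}:
k:     0  1  2  3  4  5  6  7  8  9 10 11 12
g(k):  0  0  1  1  0  2  1  0  0  1  1  0  2
So g(12) = 2.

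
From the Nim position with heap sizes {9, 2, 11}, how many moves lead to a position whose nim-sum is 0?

Compute the nim-sum pairwise:
9 ⊕ 2 = 11
11 ⊕ 11 = 0
The nim-sum is already 0, so every move leaves a nonzero nim-sum — there are no winning moves.

0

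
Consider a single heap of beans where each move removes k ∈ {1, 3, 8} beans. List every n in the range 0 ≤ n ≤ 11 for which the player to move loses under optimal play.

Grundy values for subtraction set {1, 3, 8}:
g(0) = mex{} = 0
g(1) = mex{0} = 1
g(2) = mex{1} = 0
g(3) = mex{0} = 1
g(4) = mex{1} = 0
g(5) = mex{0} = 1
g(6) = mex{1} = 0
g(7) = mex{0} = 1
g(8) = mex{0,1} = 2
g(9) = mex{0,1,2} = 3
g(10) = mex{0,1,3} = 2
g(11) = mex{1,2} = 0
The P-positions (g = 0) in 0..11 are 0, 2, 4, 6, 11.

0, 2, 4, 6, 11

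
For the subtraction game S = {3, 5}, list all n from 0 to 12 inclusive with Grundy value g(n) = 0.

Grundy values for subtraction set {3, 5}:
g(0) = mex{} = 0
g(1) = mex{} = 0
g(2) = mex{} = 0
g(3) = mex{0} = 1
g(4) = mex{0} = 1
g(5) = mex{0} = 1
g(6) = mex{0,1} = 2
g(7) = mex{0,1} = 2
g(8) = mex{1} = 0
g(9) = mex{1,2} = 0
g(10) = mex{1,2} = 0
g(11) = mex{0,2} = 1
g(12) = mex{0,2} = 1
The P-positions (g = 0) in 0..12 are 0, 1, 2, 8, 9, 10.

0, 1, 2, 8, 9, 10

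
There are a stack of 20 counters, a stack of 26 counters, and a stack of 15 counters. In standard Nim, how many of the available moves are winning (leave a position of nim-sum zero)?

1

Nim-sum: 20 XOR 26 XOR 15 = 1.
The overall nim-sum is X = 1. A stack of size p has a winning move iff p XOR X < p (reduce it to p XOR X).
  20: 20 XOR 1 = 21 ≥ 20 — no move.
  26: 26 XOR 1 = 27 ≥ 26 — no move.
  15: 15 XOR 1 = 14 < 15 — winning move (to 14).
That gives 1 winning move.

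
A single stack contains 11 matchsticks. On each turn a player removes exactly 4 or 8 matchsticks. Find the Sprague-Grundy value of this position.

2

Compute g(0), g(1), … for moves {4, 8}:
g(0) = mex{} = 0
g(1) = mex{} = 0
g(2) = mex{} = 0
g(3) = mex{} = 0
g(4) = mex{0} = 1
g(5) = mex{0} = 1
g(6) = mex{0} = 1
g(7) = mex{0} = 1
g(8) = mex{0,1} = 2
g(9) = mex{0,1} = 2
g(10) = mex{0,1} = 2
g(11) = mex{0,1} = 2
So g(11) = 2.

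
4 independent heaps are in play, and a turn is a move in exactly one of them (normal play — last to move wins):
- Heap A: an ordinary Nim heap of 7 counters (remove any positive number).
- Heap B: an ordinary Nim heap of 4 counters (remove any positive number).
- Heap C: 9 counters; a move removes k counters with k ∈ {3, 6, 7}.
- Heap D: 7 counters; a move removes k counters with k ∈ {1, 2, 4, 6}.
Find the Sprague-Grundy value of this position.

4

Heap A is a plain Nim heap of size 7, so its Grundy value is 7.
Heap B is a plain Nim heap of size 4, so its Grundy value is 4.
Grundy values for heap C (subtraction set {3, 6, 7}):
k:     0  1  2  3  4  5  6  7  8  9
g(k):  0  0  0  1  1  1  2  2  2  3
So g(9) = 3.
Build the Grundy sequence for heap D with g(k) = mex{g(k−s) : s ∈ {1, 2, 4, 6}, s ≤ k}:
k:     0  1  2  3  4  5  6  7
g(k):  0  1  2  0  1  2  3  4
So g(7) = 4.
By the Sprague-Grundy theorem, the Grundy value of a sum of independent games is the XOR of the component values.
Combined value = 7 XOR 4 XOR 3 XOR 4 = 4.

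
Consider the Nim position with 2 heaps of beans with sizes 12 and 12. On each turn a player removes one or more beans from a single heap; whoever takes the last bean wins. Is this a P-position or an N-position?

P-position

Nim-sum: 12 ^ 12 = 0.
The nim-sum is 0, so this is a P-position: the player to move is in a losing position under optimal play.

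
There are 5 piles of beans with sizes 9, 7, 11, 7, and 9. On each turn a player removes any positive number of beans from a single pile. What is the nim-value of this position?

11

Compute the nim-sum pairwise:
9 XOR 7 = 14
14 XOR 11 = 5
5 XOR 7 = 2
2 XOR 9 = 11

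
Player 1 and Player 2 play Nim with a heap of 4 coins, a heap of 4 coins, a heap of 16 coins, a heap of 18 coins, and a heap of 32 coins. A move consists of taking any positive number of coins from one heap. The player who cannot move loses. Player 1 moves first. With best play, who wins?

Player 1 wins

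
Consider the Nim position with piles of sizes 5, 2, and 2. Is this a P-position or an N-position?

N-position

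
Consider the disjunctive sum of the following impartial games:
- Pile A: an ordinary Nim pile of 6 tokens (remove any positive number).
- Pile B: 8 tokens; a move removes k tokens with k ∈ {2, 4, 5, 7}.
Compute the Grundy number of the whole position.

Pile A is a plain Nim pile of size 6, so its Grundy value is 6.
Grundy values for pile B (subtraction set {2, 4, 5, 7}):
k:     0  1  2  3  4  5  6  7  8
g(k):  0  0  1  1  2  2  3  3  4
So g(8) = 4.
By the Sprague-Grundy theorem, the Grundy value of a sum of independent games is the XOR of the component values.
Combined value = 6 ⊕ 4 = 2.

2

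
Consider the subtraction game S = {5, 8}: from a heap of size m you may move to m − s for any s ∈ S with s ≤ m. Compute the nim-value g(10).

2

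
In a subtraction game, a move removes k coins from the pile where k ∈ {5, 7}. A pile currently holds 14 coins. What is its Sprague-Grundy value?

Compute g(0), g(1), … for moves {5, 7}:
k:     0  1  2  3  4  5  6  7  8  9 10 11 12 13 14
g(k):  0  0  0  0  0  1  1  1  1  1  2  2  0  0  0
So g(14) = 0.

0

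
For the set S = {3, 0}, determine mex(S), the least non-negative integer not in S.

0 is in the set but 1 is not, so the mex is 1.

1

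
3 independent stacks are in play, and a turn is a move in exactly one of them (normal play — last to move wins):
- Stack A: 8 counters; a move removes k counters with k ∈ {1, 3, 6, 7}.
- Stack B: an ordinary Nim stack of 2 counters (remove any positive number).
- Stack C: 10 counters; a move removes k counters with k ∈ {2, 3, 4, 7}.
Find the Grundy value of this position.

For stack A, compute g(0), g(1), … with moves {1, 3, 6, 7}:
g(0) = mex{} = 0
g(1) = mex{0} = 1
g(2) = mex{1} = 0
g(3) = mex{0} = 1
g(4) = mex{1} = 0
g(5) = mex{0} = 1
g(6) = mex{0,1} = 2
g(7) = mex{0,1,2} = 3
g(8) = mex{0,1,3} = 2
So g(8) = 2.
Stack B is a plain Nim stack of size 2, so its Grundy value is 2.
For stack C, compute g(0), g(1), … with moves {2, 3, 4, 7}:
g(0) = mex{} = 0
g(1) = mex{} = 0
g(2) = mex{0} = 1
g(3) = mex{0} = 1
g(4) = mex{0,1} = 2
g(5) = mex{0,1} = 2
g(6) = mex{1,2} = 0
g(7) = mex{0,1,2} = 3
g(8) = mex{0,2} = 1
g(9) = mex{0,1,2,3} = 4
g(10) = mex{0,1,3} = 2
So g(10) = 2.
The value of a disjunctive sum is the nim-sum of the parts.
Combined value = 2 XOR 2 XOR 2 = 2.

2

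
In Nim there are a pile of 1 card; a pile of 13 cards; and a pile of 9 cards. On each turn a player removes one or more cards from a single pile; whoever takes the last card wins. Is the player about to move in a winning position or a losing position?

Winning position

Nim-sum: 1 ^ 13 ^ 9 = 5.
The nim-sum is 5 ≠ 0, so this is an N-position: the player to move can win.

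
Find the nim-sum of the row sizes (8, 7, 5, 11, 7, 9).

Compute the nim-sum pairwise:
8 ⊕ 7 = 15
15 ⊕ 5 = 10
10 ⊕ 11 = 1
1 ⊕ 7 = 6
6 ⊕ 9 = 15

15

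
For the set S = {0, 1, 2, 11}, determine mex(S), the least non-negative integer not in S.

3

The values 0, 1, 2 are all present; 3 is the first non-negative integer missing from the set.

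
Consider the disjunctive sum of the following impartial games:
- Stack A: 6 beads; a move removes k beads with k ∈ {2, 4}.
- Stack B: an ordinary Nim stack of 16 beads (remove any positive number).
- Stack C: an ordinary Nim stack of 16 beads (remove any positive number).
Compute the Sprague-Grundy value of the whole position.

0

Build the Grundy sequence for stack A with g(k) = mex{g(k−s) : s ∈ {2, 4}, s ≤ k}:
g(0) = mex{} = 0
g(1) = mex{} = 0
g(2) = mex{0} = 1
g(3) = mex{0} = 1
g(4) = mex{0,1} = 2
g(5) = mex{0,1} = 2
g(6) = mex{1,2} = 0
So g(6) = 0.
Stack B is a plain Nim stack of size 16, so its Grundy value is 16.
Stack C is a plain Nim stack of size 16, so its Grundy value is 16.
By the Sprague-Grundy theorem, the Grundy value of a sum of independent games is the XOR of the component values.
Combined value = 0 XOR 16 XOR 16 = 0.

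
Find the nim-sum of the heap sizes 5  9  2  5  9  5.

7

Nim-sum: 5 ^ 9 ^ 2 ^ 5 ^ 9 ^ 5 = 7.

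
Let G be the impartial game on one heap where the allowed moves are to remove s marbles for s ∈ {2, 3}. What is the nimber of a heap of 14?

Compute g(0), g(1), … for moves {2, 3}:
g(0) = mex{} = 0
g(1) = mex{} = 0
g(2) = mex{0} = 1
g(3) = mex{0} = 1
g(4) = mex{0,1} = 2
g(5) = mex{1} = 0
g(6) = mex{1,2} = 0
g(7) = mex{0,2} = 1
g(8) = mex{0} = 1
g(9) = mex{0,1} = 2
g(10) = mex{1} = 0
g(11) = mex{1,2} = 0
g(12) = mex{0,2} = 1
g(13) = mex{0} = 1
g(14) = mex{0,1} = 2
So g(14) = 2.

2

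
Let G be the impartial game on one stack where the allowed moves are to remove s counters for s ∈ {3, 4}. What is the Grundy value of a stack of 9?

0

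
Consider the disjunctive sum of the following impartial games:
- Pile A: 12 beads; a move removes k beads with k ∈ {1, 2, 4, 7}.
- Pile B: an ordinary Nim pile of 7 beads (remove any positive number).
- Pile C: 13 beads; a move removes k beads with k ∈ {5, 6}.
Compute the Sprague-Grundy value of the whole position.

7

Build the Grundy sequence for pile A with g(k) = mex{g(k−s) : s ∈ {1, 2, 4, 7}, s ≤ k}:
k:     0  1  2  3  4  5  6  7  8  9 10 11 12
g(k):  0  1  2  0  1  2  0  1  2  0  1  2  0
So g(12) = 0.
Pile B is a plain Nim pile of size 7, so its Grundy value is 7.
Grundy values for pile C (subtraction set {5, 6}):
g(0) = mex{} = 0
g(1) = mex{} = 0
g(2) = mex{} = 0
g(3) = mex{} = 0
g(4) = mex{} = 0
g(5) = mex{0} = 1
g(6) = mex{0} = 1
g(7) = mex{0} = 1
g(8) = mex{0} = 1
g(9) = mex{0} = 1
g(10) = mex{0,1} = 2
g(11) = mex{1} = 0
g(12) = mex{1} = 0
g(13) = mex{1} = 0
So g(13) = 0.
The value of a disjunctive sum is the nim-sum of the parts.
Combined value = 0 ⊕ 7 ⊕ 0 = 7.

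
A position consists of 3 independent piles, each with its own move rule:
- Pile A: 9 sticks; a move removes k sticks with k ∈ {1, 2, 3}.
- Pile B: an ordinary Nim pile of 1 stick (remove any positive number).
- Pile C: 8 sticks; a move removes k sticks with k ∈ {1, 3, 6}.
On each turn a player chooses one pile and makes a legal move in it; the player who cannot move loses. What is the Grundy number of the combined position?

2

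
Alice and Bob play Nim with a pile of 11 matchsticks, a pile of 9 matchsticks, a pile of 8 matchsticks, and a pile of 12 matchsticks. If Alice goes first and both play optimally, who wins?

Alice wins

Nim-sum: 11 XOR 9 XOR 8 XOR 12 = 6.
The nim-sum is 6 ≠ 0, so this is an N-position: the player to move can win; Alice has a winning move.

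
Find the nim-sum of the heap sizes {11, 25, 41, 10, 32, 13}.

28

Compute the nim-sum pairwise:
11 XOR 25 = 18
18 XOR 41 = 59
59 XOR 10 = 49
49 XOR 32 = 17
17 XOR 13 = 28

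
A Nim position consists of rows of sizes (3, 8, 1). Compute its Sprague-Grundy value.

10

Nim-sum: 3 ⊕ 8 ⊕ 1 = 10.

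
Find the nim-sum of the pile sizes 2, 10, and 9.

Compute the nim-sum pairwise:
2 ⊕ 10 = 8
8 ⊕ 9 = 1

1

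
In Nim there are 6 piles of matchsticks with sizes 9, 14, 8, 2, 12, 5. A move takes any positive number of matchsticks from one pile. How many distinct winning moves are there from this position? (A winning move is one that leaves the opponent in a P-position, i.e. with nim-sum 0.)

3

Compute the nim-sum pairwise:
9 ⊕ 14 = 7
7 ⊕ 8 = 15
15 ⊕ 2 = 13
13 ⊕ 12 = 1
1 ⊕ 5 = 4
The overall nim-sum is X = 4. A pile of size p has a winning move iff p XOR X < p (reduce it to p XOR X).
  9: 9 XOR 4 = 13 ≥ 9 — no move.
  14: 14 XOR 4 = 10 < 14 — winning move (to 10).
  8: 8 XOR 4 = 12 ≥ 8 — no move.
  2: 2 XOR 4 = 6 ≥ 2 — no move.
  12: 12 XOR 4 = 8 < 12 — winning move (to 8).
  5: 5 XOR 4 = 1 < 5 — winning move (to 1).
That gives 3 winning moves.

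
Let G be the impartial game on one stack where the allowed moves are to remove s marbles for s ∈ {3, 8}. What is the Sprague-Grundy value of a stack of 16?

1

Grundy values for subtraction set {3, 8}:
k:     0  1  2  3  4  5  6  7  8  9 10 11 12 13 14 15 16
g(k):  0  0  0  1  1  1  0  0  2  1  1  0  0  0  1  1  1
So g(16) = 1.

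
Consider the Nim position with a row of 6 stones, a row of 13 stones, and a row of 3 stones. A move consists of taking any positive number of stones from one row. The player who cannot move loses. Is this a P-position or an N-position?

In binary:
  0110  (6)
  1101  (13)
  0011  (3)
  ----
  1000  (8)
The nim-sum is 8 ≠ 0, so this is an N-position: the player to move can win.

N-position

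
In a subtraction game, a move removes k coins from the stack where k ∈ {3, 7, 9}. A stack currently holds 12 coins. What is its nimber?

0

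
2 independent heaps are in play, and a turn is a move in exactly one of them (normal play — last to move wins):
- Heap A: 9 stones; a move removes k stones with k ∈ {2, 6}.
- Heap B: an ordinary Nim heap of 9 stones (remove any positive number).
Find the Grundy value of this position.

9

Grundy values for heap A (subtraction set {2, 6}):
g(0) = mex{} = 0
g(1) = mex{} = 0
g(2) = mex{0} = 1
g(3) = mex{0} = 1
g(4) = mex{1} = 0
g(5) = mex{1} = 0
g(6) = mex{0} = 1
g(7) = mex{0} = 1
g(8) = mex{1} = 0
g(9) = mex{1} = 0
So g(9) = 0.
Heap B is a plain Nim heap of size 9, so its Grundy value is 9.
The value of a disjunctive sum is the nim-sum of the parts.
Combined value = 0 ⊕ 9 = 9.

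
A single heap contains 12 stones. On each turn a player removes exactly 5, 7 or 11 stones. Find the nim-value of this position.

Build the Grundy sequence with g(k) = mex{g(k−s) : s ∈ {5, 7, 11}, s ≤ k}:
g(0) = mex{} = 0
g(1) = mex{} = 0
g(2) = mex{} = 0
g(3) = mex{} = 0
g(4) = mex{} = 0
g(5) = mex{0} = 1
g(6) = mex{0} = 1
g(7) = mex{0} = 1
g(8) = mex{0} = 1
g(9) = mex{0} = 1
g(10) = mex{0,1} = 2
g(11) = mex{0,1} = 2
g(12) = mex{0,1} = 2
So g(12) = 2.

2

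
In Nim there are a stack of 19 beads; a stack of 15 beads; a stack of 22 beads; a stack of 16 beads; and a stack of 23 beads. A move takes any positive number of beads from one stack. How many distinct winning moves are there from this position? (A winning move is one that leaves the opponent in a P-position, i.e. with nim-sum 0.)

Nim-sum: 19 ^ 15 ^ 22 ^ 16 ^ 23 = 13.
The overall nim-sum is X = 13. A stack of size p has a winning move iff p XOR X < p (reduce it to p XOR X).
  19: 19 XOR 13 = 30 ≥ 19 — no move.
  15: 15 XOR 13 = 2 < 15 — winning move (to 2).
  22: 22 XOR 13 = 27 ≥ 22 — no move.
  16: 16 XOR 13 = 29 ≥ 16 — no move.
  23: 23 XOR 13 = 26 ≥ 23 — no move.
That gives 1 winning move.

1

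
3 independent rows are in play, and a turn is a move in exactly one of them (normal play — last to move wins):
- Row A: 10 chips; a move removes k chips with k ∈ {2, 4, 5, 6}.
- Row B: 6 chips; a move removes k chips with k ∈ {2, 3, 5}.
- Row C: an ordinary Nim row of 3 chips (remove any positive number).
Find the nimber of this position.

1

For row A, compute g(0), g(1), … with moves {2, 4, 5, 6}:
g(0) = mex{} = 0
g(1) = mex{} = 0
g(2) = mex{0} = 1
g(3) = mex{0} = 1
g(4) = mex{0,1} = 2
g(5) = mex{0,1} = 2
g(6) = mex{0,1,2} = 3
g(7) = mex{0,1,2} = 3
g(8) = mex{1,2,3} = 0
g(9) = mex{1,2,3} = 0
g(10) = mex{0,2,3} = 1
So g(10) = 1.
Build the Grundy sequence for row B with g(k) = mex{g(k−s) : s ∈ {2, 3, 5}, s ≤ k}:
k:     0  1  2  3  4  5  6
g(k):  0  0  1  1  2  2  3
So g(6) = 3.
Row C is a plain Nim row of size 3, so its Grundy value is 3.
The value of a disjunctive sum is the nim-sum of the parts.
Combined value = 1 ⊕ 3 ⊕ 3 = 1.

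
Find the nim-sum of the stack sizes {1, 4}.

5

Nim-sum: 1 ^ 4 = 5.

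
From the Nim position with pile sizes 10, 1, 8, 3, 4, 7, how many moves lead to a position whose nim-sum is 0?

3

Compute the nim-sum pairwise:
10 XOR 1 = 11
11 XOR 8 = 3
3 XOR 3 = 0
0 XOR 4 = 4
4 XOR 7 = 3
The overall nim-sum is X = 3. A pile of size p has a winning move iff p XOR X < p (reduce it to p XOR X).
  10: 10 XOR 3 = 9 < 10 — winning move (to 9).
  1: 1 XOR 3 = 2 ≥ 1 — no move.
  8: 8 XOR 3 = 11 ≥ 8 — no move.
  3: 3 XOR 3 = 0 < 3 — winning move (to 0).
  4: 4 XOR 3 = 7 ≥ 4 — no move.
  7: 7 XOR 3 = 4 < 7 — winning move (to 4).
That gives 3 winning moves.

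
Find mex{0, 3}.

1

0 is in the set but 1 is not, so the mex is 1.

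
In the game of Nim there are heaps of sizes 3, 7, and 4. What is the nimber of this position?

0

Nim-sum: 3 XOR 7 XOR 4 = 0.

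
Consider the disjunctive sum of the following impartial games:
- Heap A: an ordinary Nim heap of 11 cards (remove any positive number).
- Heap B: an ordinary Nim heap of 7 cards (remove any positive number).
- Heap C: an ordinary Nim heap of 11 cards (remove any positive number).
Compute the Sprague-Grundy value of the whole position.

7

Heap A is a plain Nim heap of size 11, so its Grundy value is 11.
Heap B is a plain Nim heap of size 7, so its Grundy value is 7.
Heap C is a plain Nim heap of size 11, so its Grundy value is 11.
By the Sprague-Grundy theorem, the Grundy value of a sum of independent games is the XOR of the component values.
Combined value = 11 ⊕ 7 ⊕ 11 = 7.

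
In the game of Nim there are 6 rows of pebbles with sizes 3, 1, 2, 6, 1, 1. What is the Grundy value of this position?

6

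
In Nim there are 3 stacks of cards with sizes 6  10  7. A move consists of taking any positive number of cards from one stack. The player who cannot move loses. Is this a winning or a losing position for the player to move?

Compute the nim-sum pairwise:
6 ⊕ 10 = 12
12 ⊕ 7 = 11
The nim-sum is 11 ≠ 0, so this is an N-position: the player to move can win.

Winning position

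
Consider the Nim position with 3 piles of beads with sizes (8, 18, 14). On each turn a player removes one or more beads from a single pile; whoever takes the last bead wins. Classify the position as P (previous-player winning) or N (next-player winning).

Bitwise XOR of the heap sizes:
  01000  (8)
  10010  (18)
  01110  (14)
  -----
  10100  (20)
The nim-sum is 20 ≠ 0, so this is an N-position: the player to move can win.

N-position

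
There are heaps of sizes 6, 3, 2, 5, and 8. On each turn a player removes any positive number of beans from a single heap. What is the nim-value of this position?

Nim-sum: 6 ^ 3 ^ 2 ^ 5 ^ 8 = 10.

10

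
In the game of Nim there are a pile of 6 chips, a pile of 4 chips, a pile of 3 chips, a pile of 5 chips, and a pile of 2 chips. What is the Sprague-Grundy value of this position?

6

Nim-sum: 6 ⊕ 4 ⊕ 3 ⊕ 5 ⊕ 2 = 6.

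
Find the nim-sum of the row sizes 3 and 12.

15

Compute the nim-sum pairwise:
3 XOR 12 = 15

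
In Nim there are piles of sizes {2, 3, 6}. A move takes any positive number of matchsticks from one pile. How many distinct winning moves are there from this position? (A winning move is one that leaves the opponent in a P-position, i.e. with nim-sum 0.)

1

Nim-sum: 2 ⊕ 3 ⊕ 6 = 7.
The overall nim-sum is X = 7. A pile of size p has a winning move iff p XOR X < p (reduce it to p XOR X).
  2: 2 XOR 7 = 5 ≥ 2 — no move.
  3: 3 XOR 7 = 4 ≥ 3 — no move.
  6: 6 XOR 7 = 1 < 6 — winning move (to 1).
That gives 1 winning move.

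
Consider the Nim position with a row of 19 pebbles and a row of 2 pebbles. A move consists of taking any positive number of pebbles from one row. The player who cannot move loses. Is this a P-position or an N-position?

N-position

Nim-sum: 19 ^ 2 = 17.
The nim-sum is 17 ≠ 0, so this is an N-position: the player to move can win.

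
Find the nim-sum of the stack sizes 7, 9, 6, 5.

In binary:
  0111  (7)
  1001  (9)
  0110  (6)
  0101  (5)
  ----
  1101  (13)

13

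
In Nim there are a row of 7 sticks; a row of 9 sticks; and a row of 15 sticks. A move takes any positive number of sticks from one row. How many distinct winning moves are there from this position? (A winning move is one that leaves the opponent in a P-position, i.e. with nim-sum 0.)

3

In binary:
  0111  (7)
  1001  (9)
  1111  (15)
  ----
  0001  (1)
The overall nim-sum is X = 1. A row of size p has a winning move iff p XOR X < p (reduce it to p XOR X).
  7: 7 XOR 1 = 6 < 7 — winning move (to 6).
  9: 9 XOR 1 = 8 < 9 — winning move (to 8).
  15: 15 XOR 1 = 14 < 15 — winning move (to 14).
That gives 3 winning moves.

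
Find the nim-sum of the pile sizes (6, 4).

2

Nim-sum: 6 ⊕ 4 = 2.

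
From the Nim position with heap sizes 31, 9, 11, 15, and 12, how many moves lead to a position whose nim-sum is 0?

Nim-sum: 31 ^ 9 ^ 11 ^ 15 ^ 12 = 30.
The overall nim-sum is X = 30. A heap of size p has a winning move iff p XOR X < p (reduce it to p XOR X).
  31: 31 XOR 30 = 1 < 31 — winning move (to 1).
  9: 9 XOR 30 = 23 ≥ 9 — no move.
  11: 11 XOR 30 = 21 ≥ 11 — no move.
  15: 15 XOR 30 = 17 ≥ 15 — no move.
  12: 12 XOR 30 = 18 ≥ 12 — no move.
That gives 1 winning move.

1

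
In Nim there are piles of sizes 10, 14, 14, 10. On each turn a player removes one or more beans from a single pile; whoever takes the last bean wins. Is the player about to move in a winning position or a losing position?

Losing position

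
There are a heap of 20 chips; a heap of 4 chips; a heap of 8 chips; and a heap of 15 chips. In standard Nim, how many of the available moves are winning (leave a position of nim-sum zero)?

Nim-sum: 20 ⊕ 4 ⊕ 8 ⊕ 15 = 23.
The overall nim-sum is X = 23. A heap of size p has a winning move iff p XOR X < p (reduce it to p XOR X).
  20: 20 XOR 23 = 3 < 20 — winning move (to 3).
  4: 4 XOR 23 = 19 ≥ 4 — no move.
  8: 8 XOR 23 = 31 ≥ 8 — no move.
  15: 15 XOR 23 = 24 ≥ 15 — no move.
That gives 1 winning move.

1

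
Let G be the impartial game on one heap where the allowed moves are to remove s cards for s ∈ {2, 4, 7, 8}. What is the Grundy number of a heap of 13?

1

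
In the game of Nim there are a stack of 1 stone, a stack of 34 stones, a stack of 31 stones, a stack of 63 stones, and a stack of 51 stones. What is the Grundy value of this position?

In binary:
  000001  (1)
  100010  (34)
  011111  (31)
  111111  (63)
  110011  (51)
  ------
  110000  (48)

48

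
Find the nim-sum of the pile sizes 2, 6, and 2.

Compute the nim-sum pairwise:
2 ⊕ 6 = 4
4 ⊕ 2 = 6

6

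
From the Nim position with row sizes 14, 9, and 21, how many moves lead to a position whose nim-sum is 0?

In binary:
  01110  (14)
  01001  (9)
  10101  (21)
  -----
  10010  (18)
The overall nim-sum is X = 18. A row of size p has a winning move iff p XOR X < p (reduce it to p XOR X).
  14: 14 XOR 18 = 28 ≥ 14 — no move.
  9: 9 XOR 18 = 27 ≥ 9 — no move.
  21: 21 XOR 18 = 7 < 21 — winning move (to 7).
That gives 1 winning move.

1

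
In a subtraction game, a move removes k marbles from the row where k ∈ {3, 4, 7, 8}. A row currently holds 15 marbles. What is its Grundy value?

1

Build the Grundy sequence with g(k) = mex{g(k−s) : s ∈ {3, 4, 7, 8}, s ≤ k}:
k:     0  1  2  3  4  5  6  7  8  9 10 11 12 13 14 15
g(k):  0  0  0  1  1  1  2  2  2  3  3  0  0  0  1  1
So g(15) = 1.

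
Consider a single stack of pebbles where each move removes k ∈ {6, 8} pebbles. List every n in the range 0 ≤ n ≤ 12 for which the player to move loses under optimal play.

Compute g(0), g(1), … for moves {6, 8}:
g(0) = mex{} = 0
g(1) = mex{} = 0
g(2) = mex{} = 0
g(3) = mex{} = 0
g(4) = mex{} = 0
g(5) = mex{} = 0
g(6) = mex{0} = 1
g(7) = mex{0} = 1
g(8) = mex{0} = 1
g(9) = mex{0} = 1
g(10) = mex{0} = 1
g(11) = mex{0} = 1
g(12) = mex{0,1} = 2
The P-positions (g = 0) in 0..12 are 0, 1, 2, 3, 4, 5.

0, 1, 2, 3, 4, 5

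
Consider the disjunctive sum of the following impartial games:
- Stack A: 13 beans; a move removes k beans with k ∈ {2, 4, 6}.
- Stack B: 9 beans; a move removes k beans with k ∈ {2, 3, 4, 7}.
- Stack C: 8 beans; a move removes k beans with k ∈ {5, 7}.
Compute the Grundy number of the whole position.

7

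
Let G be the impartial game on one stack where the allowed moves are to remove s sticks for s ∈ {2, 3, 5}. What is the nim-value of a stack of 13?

3

Grundy values for subtraction set {2, 3, 5}:
g(0) = mex{} = 0
g(1) = mex{} = 0
g(2) = mex{0} = 1
g(3) = mex{0} = 1
g(4) = mex{0,1} = 2
g(5) = mex{0,1} = 2
g(6) = mex{0,1,2} = 3
g(7) = mex{1,2} = 0
g(8) = mex{1,2,3} = 0
g(9) = mex{0,2,3} = 1
g(10) = mex{0,2} = 1
g(11) = mex{0,1,3} = 2
g(12) = mex{0,1} = 2
g(13) = mex{0,1,2} = 3
So g(13) = 3.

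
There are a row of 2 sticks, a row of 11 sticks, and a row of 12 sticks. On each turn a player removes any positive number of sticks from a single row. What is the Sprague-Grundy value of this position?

Nim-sum: 2 ⊕ 11 ⊕ 12 = 5.

5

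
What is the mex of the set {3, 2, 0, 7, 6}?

1

0 is in the set but 1 is not, so the mex is 1.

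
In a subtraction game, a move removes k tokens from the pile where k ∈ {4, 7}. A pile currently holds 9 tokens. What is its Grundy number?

2

Grundy values for subtraction set {4, 7}:
g(0) = mex{} = 0
g(1) = mex{} = 0
g(2) = mex{} = 0
g(3) = mex{} = 0
g(4) = mex{0} = 1
g(5) = mex{0} = 1
g(6) = mex{0} = 1
g(7) = mex{0} = 1
g(8) = mex{0,1} = 2
g(9) = mex{0,1} = 2
So g(9) = 2.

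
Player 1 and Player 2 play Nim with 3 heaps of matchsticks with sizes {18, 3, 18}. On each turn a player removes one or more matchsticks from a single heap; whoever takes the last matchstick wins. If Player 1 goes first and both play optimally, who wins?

Compute the nim-sum pairwise:
18 ^ 3 = 17
17 ^ 18 = 3
The nim-sum is 3 ≠ 0, so this is an N-position: the player to move can win; Player 1 has a winning move.

Player 1 wins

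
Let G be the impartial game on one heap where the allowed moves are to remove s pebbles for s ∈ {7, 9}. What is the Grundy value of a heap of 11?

Build the Grundy sequence with g(k) = mex{g(k−s) : s ∈ {7, 9}, s ≤ k}:
g(0) = mex{} = 0
g(1) = mex{} = 0
g(2) = mex{} = 0
g(3) = mex{} = 0
g(4) = mex{} = 0
g(5) = mex{} = 0
g(6) = mex{} = 0
g(7) = mex{0} = 1
g(8) = mex{0} = 1
g(9) = mex{0} = 1
g(10) = mex{0} = 1
g(11) = mex{0} = 1
So g(11) = 1.

1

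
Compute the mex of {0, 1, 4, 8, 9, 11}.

The values 0, 1 are all present; 2 is the first non-negative integer missing from the set.

2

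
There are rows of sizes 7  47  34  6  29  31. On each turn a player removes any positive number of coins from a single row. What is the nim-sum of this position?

14

Compute the nim-sum pairwise:
7 ⊕ 47 = 40
40 ⊕ 34 = 10
10 ⊕ 6 = 12
12 ⊕ 29 = 17
17 ⊕ 31 = 14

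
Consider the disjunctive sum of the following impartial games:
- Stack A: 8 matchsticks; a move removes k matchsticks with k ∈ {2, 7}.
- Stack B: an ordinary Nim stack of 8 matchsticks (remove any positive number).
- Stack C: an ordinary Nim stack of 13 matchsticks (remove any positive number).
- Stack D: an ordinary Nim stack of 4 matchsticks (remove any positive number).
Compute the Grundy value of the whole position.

Grundy values for stack A (subtraction set {2, 7}):
g(0) = mex{} = 0
g(1) = mex{} = 0
g(2) = mex{0} = 1
g(3) = mex{0} = 1
g(4) = mex{1} = 0
g(5) = mex{1} = 0
g(6) = mex{0} = 1
g(7) = mex{0} = 1
g(8) = mex{0,1} = 2
So g(8) = 2.
Stack B is a plain Nim stack of size 8, so its Grundy value is 8.
Stack C is a plain Nim stack of size 13, so its Grundy value is 13.
Stack D is a plain Nim stack of size 4, so its Grundy value is 4.
By the Sprague-Grundy theorem, the Grundy value of a sum of independent games is the XOR of the component values.
Combined value = 2 ⊕ 8 ⊕ 13 ⊕ 4 = 3.

3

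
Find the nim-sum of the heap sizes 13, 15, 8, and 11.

Nim-sum: 13 XOR 15 XOR 8 XOR 11 = 1.

1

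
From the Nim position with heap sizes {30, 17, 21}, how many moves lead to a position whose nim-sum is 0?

3

Nim-sum: 30 XOR 17 XOR 21 = 26.
The overall nim-sum is X = 26. A heap of size p has a winning move iff p XOR X < p (reduce it to p XOR X).
  30: 30 XOR 26 = 4 < 30 — winning move (to 4).
  17: 17 XOR 26 = 11 < 17 — winning move (to 11).
  21: 21 XOR 26 = 15 < 21 — winning move (to 15).
That gives 3 winning moves.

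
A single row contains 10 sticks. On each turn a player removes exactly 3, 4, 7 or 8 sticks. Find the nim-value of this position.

Build the Grundy sequence with g(k) = mex{g(k−s) : s ∈ {3, 4, 7, 8}, s ≤ k}:
k:     0  1  2  3  4  5  6  7  8  9 10
g(k):  0  0  0  1  1  1  2  2  2  3  3
So g(10) = 3.

3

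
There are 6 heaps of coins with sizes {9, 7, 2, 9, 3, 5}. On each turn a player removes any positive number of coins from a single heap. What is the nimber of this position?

3

Write each in binary and XOR column by column:
  1001  (9)
  0111  (7)
  0010  (2)
  1001  (9)
  0011  (3)
  0101  (5)
  ----
  0011  (3)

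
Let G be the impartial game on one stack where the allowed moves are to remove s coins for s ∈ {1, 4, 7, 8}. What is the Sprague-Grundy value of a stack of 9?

Grundy values for subtraction set {1, 4, 7, 8}:
g(0) = mex{} = 0
g(1) = mex{0} = 1
g(2) = mex{1} = 0
g(3) = mex{0} = 1
g(4) = mex{0,1} = 2
g(5) = mex{1,2} = 0
g(6) = mex{0} = 1
g(7) = mex{0,1} = 2
g(8) = mex{0,1,2} = 3
g(9) = mex{0,1,3} = 2
So g(9) = 2.

2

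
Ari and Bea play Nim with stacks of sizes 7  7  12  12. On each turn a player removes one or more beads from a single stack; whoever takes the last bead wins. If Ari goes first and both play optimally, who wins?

Bea wins

Compute the nim-sum pairwise:
7 XOR 7 = 0
0 XOR 12 = 12
12 XOR 12 = 0
The nim-sum is 0, so this is a P-position: the player to move is in a losing position under optimal play; Ari is about to move from it and so loses — Bea wins.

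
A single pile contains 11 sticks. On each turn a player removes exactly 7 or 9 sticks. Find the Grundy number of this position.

1

Grundy values for subtraction set {7, 9}:
k:     0  1  2  3  4  5  6  7  8  9 10 11
g(k):  0  0  0  0  0  0  0  1  1  1  1  1
So g(11) = 1.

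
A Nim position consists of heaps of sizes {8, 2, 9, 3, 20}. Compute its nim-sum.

20

Compute the nim-sum pairwise:
8 ^ 2 = 10
10 ^ 9 = 3
3 ^ 3 = 0
0 ^ 20 = 20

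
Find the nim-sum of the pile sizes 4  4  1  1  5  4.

1

Nim-sum: 4 XOR 4 XOR 1 XOR 1 XOR 5 XOR 4 = 1.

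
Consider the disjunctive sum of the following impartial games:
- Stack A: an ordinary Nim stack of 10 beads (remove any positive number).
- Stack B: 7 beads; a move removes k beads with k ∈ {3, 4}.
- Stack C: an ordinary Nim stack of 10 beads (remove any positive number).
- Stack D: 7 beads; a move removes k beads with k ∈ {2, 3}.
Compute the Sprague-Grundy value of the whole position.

1

Stack A is a plain Nim stack of size 10, so its Grundy value is 10.
Grundy values for stack B (subtraction set {3, 4}):
g(0) = mex{} = 0
g(1) = mex{} = 0
g(2) = mex{} = 0
g(3) = mex{0} = 1
g(4) = mex{0} = 1
g(5) = mex{0} = 1
g(6) = mex{0,1} = 2
g(7) = mex{1} = 0
So g(7) = 0.
Stack C is a plain Nim stack of size 10, so its Grundy value is 10.
Grundy values for stack D (subtraction set {2, 3}):
k:     0  1  2  3  4  5  6  7
g(k):  0  0  1  1  2  0  0  1
So g(7) = 1.
The value of a disjunctive sum is the nim-sum of the parts.
Combined value = 10 XOR 0 XOR 10 XOR 1 = 1.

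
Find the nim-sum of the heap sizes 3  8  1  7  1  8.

4

Nim-sum: 3 ^ 8 ^ 1 ^ 7 ^ 1 ^ 8 = 4.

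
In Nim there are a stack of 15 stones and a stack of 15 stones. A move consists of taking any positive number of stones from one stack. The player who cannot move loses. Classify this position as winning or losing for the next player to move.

Losing position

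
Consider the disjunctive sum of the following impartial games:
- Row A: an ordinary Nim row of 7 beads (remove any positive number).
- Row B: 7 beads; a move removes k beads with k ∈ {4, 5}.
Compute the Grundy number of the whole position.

6

Row A is a plain Nim row of size 7, so its Grundy value is 7.
For row B, compute g(0), g(1), … with moves {4, 5}:
k:     0  1  2  3  4  5  6  7
g(k):  0  0  0  0  1  1  1  1
So g(7) = 1.
By the Sprague-Grundy theorem, the Grundy value of a sum of independent games is the XOR of the component values.
Combined value = 7 ⊕ 1 = 6.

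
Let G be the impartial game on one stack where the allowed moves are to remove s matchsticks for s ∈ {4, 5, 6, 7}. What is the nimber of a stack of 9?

Grundy values for subtraction set {4, 5, 6, 7}:
k:     0  1  2  3  4  5  6  7  8  9
g(k):  0  0  0  0  1  1  1  1  2  2
So g(9) = 2.

2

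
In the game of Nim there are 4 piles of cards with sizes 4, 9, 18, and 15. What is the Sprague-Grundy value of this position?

Bitwise XOR of the heap sizes:
  00100  (4)
  01001  (9)
  10010  (18)
  01111  (15)
  -----
  10000  (16)

16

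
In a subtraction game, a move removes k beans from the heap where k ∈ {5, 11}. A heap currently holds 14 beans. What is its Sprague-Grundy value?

Build the Grundy sequence with g(k) = mex{g(k−s) : s ∈ {5, 11}, s ≤ k}:
k:     0  1  2  3  4  5  6  7  8  9 10 11 12 13 14
g(k):  0  0  0  0  0  1  1  1  1  1  0  2  2  2  2
So g(14) = 2.

2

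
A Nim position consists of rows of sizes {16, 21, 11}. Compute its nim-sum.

Bitwise XOR of the heap sizes:
  10000  (16)
  10101  (21)
  01011  (11)
  -----
  01110  (14)

14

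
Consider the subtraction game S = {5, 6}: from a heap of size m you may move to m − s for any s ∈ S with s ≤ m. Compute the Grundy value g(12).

Build the Grundy sequence with g(k) = mex{g(k−s) : s ∈ {5, 6}, s ≤ k}:
g(0) = mex{} = 0
g(1) = mex{} = 0
g(2) = mex{} = 0
g(3) = mex{} = 0
g(4) = mex{} = 0
g(5) = mex{0} = 1
g(6) = mex{0} = 1
g(7) = mex{0} = 1
g(8) = mex{0} = 1
g(9) = mex{0} = 1
g(10) = mex{0,1} = 2
g(11) = mex{1} = 0
g(12) = mex{1} = 0
So g(12) = 0.

0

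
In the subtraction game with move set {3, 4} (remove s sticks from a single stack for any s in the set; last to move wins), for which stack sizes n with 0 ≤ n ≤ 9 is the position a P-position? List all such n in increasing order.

0, 1, 2, 7, 8, 9

Build the Grundy sequence with g(k) = mex{g(k−s) : s ∈ {3, 4}, s ≤ k}:
g(0) = mex{} = 0
g(1) = mex{} = 0
g(2) = mex{} = 0
g(3) = mex{0} = 1
g(4) = mex{0} = 1
g(5) = mex{0} = 1
g(6) = mex{0,1} = 2
g(7) = mex{1} = 0
g(8) = mex{1} = 0
g(9) = mex{1,2} = 0
The P-positions (g = 0) in 0..9 are 0, 1, 2, 7, 8, 9.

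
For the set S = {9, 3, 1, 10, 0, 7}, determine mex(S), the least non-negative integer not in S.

The values 0, 1 are all present; 2 is the first non-negative integer missing from the set.

2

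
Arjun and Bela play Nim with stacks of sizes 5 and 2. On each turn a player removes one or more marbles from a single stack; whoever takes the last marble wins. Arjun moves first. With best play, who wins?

Arjun wins

Write each in binary and XOR column by column:
  101  (5)
  010  (2)
  ---
  111  (7)
The nim-sum is 7 ≠ 0, so this is an N-position: the player to move can win; Arjun has a winning move.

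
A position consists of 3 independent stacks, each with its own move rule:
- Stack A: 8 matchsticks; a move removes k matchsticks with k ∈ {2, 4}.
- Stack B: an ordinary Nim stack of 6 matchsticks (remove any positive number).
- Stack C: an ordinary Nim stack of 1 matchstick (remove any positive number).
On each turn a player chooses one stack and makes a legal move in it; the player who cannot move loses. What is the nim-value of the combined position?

6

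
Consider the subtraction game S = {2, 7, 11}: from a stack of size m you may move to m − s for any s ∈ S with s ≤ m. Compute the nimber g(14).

0

Compute g(0), g(1), … for moves {2, 7, 11}:
g(0) = mex{} = 0
g(1) = mex{} = 0
g(2) = mex{0} = 1
g(3) = mex{0} = 1
g(4) = mex{1} = 0
g(5) = mex{1} = 0
g(6) = mex{0} = 1
g(7) = mex{0} = 1
g(8) = mex{0,1} = 2
g(9) = mex{1} = 0
g(10) = mex{1,2} = 0
g(11) = mex{0} = 1
g(12) = mex{0} = 1
g(13) = mex{1} = 0
g(14) = mex{1} = 0
So g(14) = 0.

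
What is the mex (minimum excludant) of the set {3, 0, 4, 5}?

0 is in the set but 1 is not, so the mex is 1.

1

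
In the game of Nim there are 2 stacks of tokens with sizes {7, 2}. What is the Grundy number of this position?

Nim-sum: 7 ^ 2 = 5.

5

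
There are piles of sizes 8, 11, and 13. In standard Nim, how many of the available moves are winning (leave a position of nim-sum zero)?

3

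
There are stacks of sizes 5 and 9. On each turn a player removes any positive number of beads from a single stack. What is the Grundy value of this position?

12

Compute the nim-sum pairwise:
5 ^ 9 = 12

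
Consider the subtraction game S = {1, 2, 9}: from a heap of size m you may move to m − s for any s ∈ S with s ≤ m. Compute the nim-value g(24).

Compute g(0), g(1), … for moves {1, 2, 9}:
k:     0  1  2  3  4  5  6  7  8  9 10 11 12 13 14 15 16 17 18 19 20 21 22 23 24
g(k):  0  1  2  0  1  2  0  1  2  3  0  1  2  0  1  2  0  1  2  3  0  1  2  0  1
So g(24) = 1.

1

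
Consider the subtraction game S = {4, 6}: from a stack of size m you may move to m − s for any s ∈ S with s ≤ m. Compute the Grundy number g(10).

Build the Grundy sequence with g(k) = mex{g(k−s) : s ∈ {4, 6}, s ≤ k}:
k:     0  1  2  3  4  5  6  7  8  9 10
g(k):  0  0  0  0  1  1  1  1  2  2  0
So g(10) = 0.

0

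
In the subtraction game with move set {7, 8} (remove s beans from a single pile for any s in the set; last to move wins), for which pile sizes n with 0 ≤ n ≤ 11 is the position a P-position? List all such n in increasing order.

0, 1, 2, 3, 4, 5, 6

Compute g(0), g(1), … for moves {7, 8}:
g(0) = mex{} = 0
g(1) = mex{} = 0
g(2) = mex{} = 0
g(3) = mex{} = 0
g(4) = mex{} = 0
g(5) = mex{} = 0
g(6) = mex{} = 0
g(7) = mex{0} = 1
g(8) = mex{0} = 1
g(9) = mex{0} = 1
g(10) = mex{0} = 1
g(11) = mex{0} = 1
The P-positions (g = 0) in 0..11 are 0, 1, 2, 3, 4, 5, 6.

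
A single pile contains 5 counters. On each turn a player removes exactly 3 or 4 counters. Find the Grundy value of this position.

Compute g(0), g(1), … for moves {3, 4}:
g(0) = mex{} = 0
g(1) = mex{} = 0
g(2) = mex{} = 0
g(3) = mex{0} = 1
g(4) = mex{0} = 1
g(5) = mex{0} = 1
So g(5) = 1.

1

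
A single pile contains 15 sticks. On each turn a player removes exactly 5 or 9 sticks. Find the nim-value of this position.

0

Grundy values for subtraction set {5, 9}:
k:     0  1  2  3  4  5  6  7  8  9 10 11 12 13 14 15
g(k):  0  0  0  0  0  1  1  1  1  1  2  2  2  2  0  0
So g(15) = 0.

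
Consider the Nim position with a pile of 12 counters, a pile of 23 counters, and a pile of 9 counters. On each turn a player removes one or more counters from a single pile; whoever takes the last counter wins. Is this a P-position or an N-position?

N-position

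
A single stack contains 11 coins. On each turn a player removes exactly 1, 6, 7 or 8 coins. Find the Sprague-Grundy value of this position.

3

Grundy values for subtraction set {1, 6, 7, 8}:
k:     0  1  2  3  4  5  6  7  8  9 10 11
g(k):  0  1  0  1  0  1  2  3  2  3  2  3
So g(11) = 3.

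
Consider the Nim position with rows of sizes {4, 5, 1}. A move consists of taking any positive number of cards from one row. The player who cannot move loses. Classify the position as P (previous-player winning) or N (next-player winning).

P-position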